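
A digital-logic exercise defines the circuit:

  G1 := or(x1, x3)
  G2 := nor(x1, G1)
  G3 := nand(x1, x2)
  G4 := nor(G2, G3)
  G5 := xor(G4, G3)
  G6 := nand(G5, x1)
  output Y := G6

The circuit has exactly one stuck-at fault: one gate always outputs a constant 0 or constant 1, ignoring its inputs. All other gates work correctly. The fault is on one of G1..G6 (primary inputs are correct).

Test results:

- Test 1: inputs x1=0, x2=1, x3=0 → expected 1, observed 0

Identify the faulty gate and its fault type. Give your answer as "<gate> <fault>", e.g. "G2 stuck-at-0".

Fault-free values for test 1 (x1=0, x2=1, x3=0): G1=0, G2=1, G3=1, G4=0, G5=1, G6=1, giving Y=1. Observed 0.
Test 1: faults giving observed 0 are {G6 stuck-at-0}.
Only G6 stuck-at-0 is consistent with every test.

G6 stuck-at-0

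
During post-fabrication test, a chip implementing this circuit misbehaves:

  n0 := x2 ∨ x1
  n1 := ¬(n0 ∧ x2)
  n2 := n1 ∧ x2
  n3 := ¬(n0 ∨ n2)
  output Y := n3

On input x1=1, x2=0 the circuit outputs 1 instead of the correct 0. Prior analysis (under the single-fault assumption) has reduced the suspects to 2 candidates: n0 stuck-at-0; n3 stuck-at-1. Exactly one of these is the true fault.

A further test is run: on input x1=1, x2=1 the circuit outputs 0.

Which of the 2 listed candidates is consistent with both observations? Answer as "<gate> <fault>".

Evaluate each candidate on input x1=1, x2=1:
  n0 stuck-at-0: n0=0 [stuck-at-0], n1=1, n2=1, n3=0 → 0 — matches
  n3 stuck-at-1: n0=1, n1=0, n2=0, n3=1 [stuck-at-1] → 1 — eliminated
Only n0 stuck-at-0 reproduces the observed 0.

n0 stuck-at-0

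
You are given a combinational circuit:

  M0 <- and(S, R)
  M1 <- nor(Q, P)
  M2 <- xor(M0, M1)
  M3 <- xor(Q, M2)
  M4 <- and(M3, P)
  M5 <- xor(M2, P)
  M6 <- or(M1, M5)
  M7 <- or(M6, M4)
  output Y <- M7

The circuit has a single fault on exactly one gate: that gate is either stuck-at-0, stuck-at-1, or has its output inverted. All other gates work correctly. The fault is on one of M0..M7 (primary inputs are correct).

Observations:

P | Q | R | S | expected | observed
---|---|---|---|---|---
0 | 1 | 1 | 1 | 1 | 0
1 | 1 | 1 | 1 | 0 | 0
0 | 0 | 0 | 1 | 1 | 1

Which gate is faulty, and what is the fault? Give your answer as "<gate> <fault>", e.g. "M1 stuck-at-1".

Fault-free values for test 1 (P=0, Q=1, R=1, S=1): M0=1, M1=0, M2=1, M3=0, M4=0, M5=1, M6=1, M7=1, giving Y=1. Observed 0.
Test 1: faults giving observed 0 are {M0 stuck-at-0, M0 inverted output, M2 stuck-at-0, M2 inverted output, M5 stuck-at-0, M5 inverted output, M6 stuck-at-0, M6 inverted output, M7 stuck-at-0, M7 inverted output}.
Test 2 (P=1, Q=1, R=1, S=1): fault-free M0=1, M1=0, M2=1, M3=0, M4=0, M5=0, M6=0, M7=0 → 0; observed 0. Eliminates M0 stuck-at-0, M0 inverted output, M2 stuck-at-0, M2 inverted output, M5 inverted output, M6 inverted output, M7 inverted output.
Test 3 (P=0, Q=0, R=0, S=1): fault-free M0=0, M1=1, M2=1, M3=1, M4=0, M5=1, M6=1, M7=1 → 1; observed 1. Eliminates M6 stuck-at-0, M7 stuck-at-0.
Only M5 stuck-at-0 is consistent with every test.

M5 stuck-at-0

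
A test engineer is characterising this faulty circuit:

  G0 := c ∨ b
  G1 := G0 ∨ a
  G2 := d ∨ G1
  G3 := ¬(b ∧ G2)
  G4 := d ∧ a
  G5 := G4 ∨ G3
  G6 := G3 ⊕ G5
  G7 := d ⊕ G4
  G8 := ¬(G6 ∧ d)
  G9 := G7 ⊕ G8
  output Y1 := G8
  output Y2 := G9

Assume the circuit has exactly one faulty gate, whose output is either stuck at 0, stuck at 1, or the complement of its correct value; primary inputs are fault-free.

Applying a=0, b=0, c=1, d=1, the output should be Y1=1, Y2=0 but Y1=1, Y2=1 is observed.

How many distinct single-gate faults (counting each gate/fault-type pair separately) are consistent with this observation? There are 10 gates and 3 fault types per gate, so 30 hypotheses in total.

6

Fault-free: G0=1, G1=1, G2=1, G3=1, G4=0, G5=1, G6=0, G7=1, G8=1, G9=0 → Y1=1, Y2=0. Observed Y1=1, Y2=1.
  G0: none of the 3 fault types match ✗
  G1: none of the 3 fault types match ✗
  G2: none of the 3 fault types match ✗
  G3: none of the 3 fault types match ✗
  G4: stuck-at-1, inverted output ✓; others ✗
  G5: none of the 3 fault types match ✗
  G6: none of the 3 fault types match ✗
  G7: stuck-at-0, inverted output ✓; others ✗
  G8: none of the 3 fault types match ✗
  G9: stuck-at-1, inverted output ✓; others ✗
Consistent faults: {G4 stuck-at-1, G4 inverted output, G7 stuck-at-0, G7 inverted output, G9 stuck-at-1, G9 inverted output} — 6 in all.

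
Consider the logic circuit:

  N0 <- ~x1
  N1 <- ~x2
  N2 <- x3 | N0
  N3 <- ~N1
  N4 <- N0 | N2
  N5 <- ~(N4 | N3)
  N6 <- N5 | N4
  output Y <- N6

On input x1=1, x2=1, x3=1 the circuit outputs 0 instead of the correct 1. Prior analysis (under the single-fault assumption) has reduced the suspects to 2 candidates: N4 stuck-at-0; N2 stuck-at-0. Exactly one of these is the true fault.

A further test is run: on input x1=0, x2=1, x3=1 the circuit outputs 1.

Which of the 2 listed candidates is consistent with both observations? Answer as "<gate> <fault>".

Evaluate each candidate on input x1=0, x2=1, x3=1:
  N4 stuck-at-0: N0=1, N1=0, N2=1, N3=1, N4=0 [stuck-at-0], N5=0, N6=0 → 0 — eliminated
  N2 stuck-at-0: N0=1, N1=0, N2=0 [stuck-at-0], N3=1, N4=1, N5=0, N6=1 → 1 — matches
Only N2 stuck-at-0 reproduces the observed 1.

N2 stuck-at-0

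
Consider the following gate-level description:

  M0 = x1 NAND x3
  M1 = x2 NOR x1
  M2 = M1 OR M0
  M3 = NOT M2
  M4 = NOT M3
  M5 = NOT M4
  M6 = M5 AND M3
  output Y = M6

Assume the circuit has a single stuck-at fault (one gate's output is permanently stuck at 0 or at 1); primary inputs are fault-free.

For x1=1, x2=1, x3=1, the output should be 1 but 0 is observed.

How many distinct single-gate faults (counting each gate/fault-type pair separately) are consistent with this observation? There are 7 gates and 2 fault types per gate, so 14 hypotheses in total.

7

Fault-free: M0=0, M1=0, M2=0, M3=1, M4=0, M5=1, M6=1 → 1. Observed 0.
  M0 stuck-at-0: output 1 ✗
  M0 stuck-at-1: output 0 ✓
  M1 stuck-at-0: output 1 ✗
  M1 stuck-at-1: output 0 ✓
  M2 stuck-at-0: output 1 ✗
  M2 stuck-at-1: output 0 ✓
  M3 stuck-at-0: output 0 ✓
  M3 stuck-at-1: output 1 ✗
  M4 stuck-at-0: output 1 ✗
  M4 stuck-at-1: output 0 ✓
  M5 stuck-at-0: output 0 ✓
  M5 stuck-at-1: output 1 ✗
  M6 stuck-at-0: output 0 ✓
  M6 stuck-at-1: output 1 ✗
Consistent faults: {M0 stuck-at-1, M1 stuck-at-1, M2 stuck-at-1, M3 stuck-at-0, M4 stuck-at-1, M5 stuck-at-0, M6 stuck-at-0} — 7 in all.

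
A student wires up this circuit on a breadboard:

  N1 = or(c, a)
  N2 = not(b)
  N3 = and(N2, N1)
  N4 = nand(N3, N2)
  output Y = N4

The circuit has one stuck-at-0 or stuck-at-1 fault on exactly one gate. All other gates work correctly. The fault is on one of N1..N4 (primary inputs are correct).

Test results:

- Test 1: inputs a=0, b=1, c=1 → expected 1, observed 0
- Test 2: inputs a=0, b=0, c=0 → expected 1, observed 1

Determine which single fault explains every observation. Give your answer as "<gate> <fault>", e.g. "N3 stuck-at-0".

N2 stuck-at-1

Fault-free values for test 1 (a=0, b=1, c=1): N1=1, N2=0, N3=0, N4=1, giving Y=1. Observed 0.
Test 1: faults giving observed 0 are {N2 stuck-at-1, N4 stuck-at-0}.
Test 2 (a=0, b=0, c=0): fault-free N1=0, N2=1, N3=0, N4=1 → 1; observed 1. Eliminates N4 stuck-at-0.
Only N2 stuck-at-1 is consistent with every test.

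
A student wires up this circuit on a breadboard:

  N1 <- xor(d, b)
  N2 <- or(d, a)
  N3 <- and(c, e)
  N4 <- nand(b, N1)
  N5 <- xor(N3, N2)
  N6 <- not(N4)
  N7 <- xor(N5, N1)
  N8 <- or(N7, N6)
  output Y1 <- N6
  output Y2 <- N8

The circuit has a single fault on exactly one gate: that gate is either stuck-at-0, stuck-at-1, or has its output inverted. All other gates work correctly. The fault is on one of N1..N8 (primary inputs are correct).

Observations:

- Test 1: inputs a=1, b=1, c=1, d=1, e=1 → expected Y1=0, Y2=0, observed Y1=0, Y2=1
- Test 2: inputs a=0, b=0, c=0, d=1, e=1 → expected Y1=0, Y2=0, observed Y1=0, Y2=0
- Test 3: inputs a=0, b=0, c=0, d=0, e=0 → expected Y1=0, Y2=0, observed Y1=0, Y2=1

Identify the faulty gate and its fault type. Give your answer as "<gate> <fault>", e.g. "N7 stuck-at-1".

N5 stuck-at-1

Fault-free values for test 1 (a=1, b=1, c=1, d=1, e=1): N1=0, N2=1, N3=1, N4=1, N5=0, N6=0, N7=0, N8=0, giving Y1=0, Y2=0. Observed Y1=0, Y2=1.
Test 1: faults giving observed Y1=0, Y2=1 are {N2 stuck-at-0, N2 inverted output, N3 stuck-at-0, N3 inverted output, N5 stuck-at-1, N5 inverted output, N7 stuck-at-1, N7 inverted output, N8 stuck-at-1, N8 inverted output}.
Test 2 (a=0, b=0, c=0, d=1, e=1): fault-free N1=1, N2=1, N3=0, N4=1, N5=1, N6=0, N7=0, N8=0 → Y1=0, Y2=0; observed Y1=0, Y2=0. Eliminates N2 stuck-at-0, N2 inverted output, N3 inverted output, N5 inverted output, N7 stuck-at-1, N7 inverted output, N8 stuck-at-1, N8 inverted output.
Test 3 (a=0, b=0, c=0, d=0, e=0): fault-free N1=0, N2=0, N3=0, N4=1, N5=0, N6=0, N7=0, N8=0 → Y1=0, Y2=0; observed Y1=0, Y2=1. Eliminates N3 stuck-at-0.
Only N5 stuck-at-1 is consistent with every test.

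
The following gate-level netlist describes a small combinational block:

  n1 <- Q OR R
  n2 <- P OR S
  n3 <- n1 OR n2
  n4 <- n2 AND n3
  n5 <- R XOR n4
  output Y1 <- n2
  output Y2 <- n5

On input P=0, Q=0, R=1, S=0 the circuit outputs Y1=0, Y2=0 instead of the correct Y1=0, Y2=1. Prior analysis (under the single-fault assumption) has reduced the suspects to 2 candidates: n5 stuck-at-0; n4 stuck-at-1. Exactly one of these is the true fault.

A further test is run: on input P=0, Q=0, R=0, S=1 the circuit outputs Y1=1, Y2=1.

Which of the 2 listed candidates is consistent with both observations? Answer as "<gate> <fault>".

n4 stuck-at-1

Evaluate each candidate on input P=0, Q=0, R=0, S=1:
  n5 stuck-at-0: n1=0, n2=1, n3=1, n4=1, n5=0 [stuck-at-0] → Y1=1, Y2=0 — eliminated
  n4 stuck-at-1: n1=0, n2=1, n3=1, n4=1 [stuck-at-1], n5=1 → Y1=1, Y2=1 — matches
Only n4 stuck-at-1 reproduces the observed Y1=1, Y2=1.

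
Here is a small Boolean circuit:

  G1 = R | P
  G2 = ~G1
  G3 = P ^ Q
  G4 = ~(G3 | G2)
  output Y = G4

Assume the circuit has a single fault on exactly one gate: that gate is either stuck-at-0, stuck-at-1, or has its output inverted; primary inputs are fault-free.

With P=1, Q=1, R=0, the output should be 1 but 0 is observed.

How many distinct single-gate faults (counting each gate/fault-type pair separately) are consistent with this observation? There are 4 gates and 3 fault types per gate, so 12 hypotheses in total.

Fault-free: G1=1, G2=0, G3=0, G4=1 → 1. Observed 0.
  G1 stuck-at-0: output 0 ✓
  G1 stuck-at-1: output 1 ✗
  G1 inverted output: output 0 ✓
  G2 stuck-at-0: output 1 ✗
  G2 stuck-at-1: output 0 ✓
  G2 inverted output: output 0 ✓
  G3 stuck-at-0: output 1 ✗
  G3 stuck-at-1: output 0 ✓
  G3 inverted output: output 0 ✓
  G4 stuck-at-0: output 0 ✓
  G4 stuck-at-1: output 1 ✗
  G4 inverted output: output 0 ✓
Consistent faults: {G1 stuck-at-0, G1 inverted output, G2 stuck-at-1, G2 inverted output, G3 stuck-at-1, G3 inverted output, G4 stuck-at-0, G4 inverted output} — 8 in all.

8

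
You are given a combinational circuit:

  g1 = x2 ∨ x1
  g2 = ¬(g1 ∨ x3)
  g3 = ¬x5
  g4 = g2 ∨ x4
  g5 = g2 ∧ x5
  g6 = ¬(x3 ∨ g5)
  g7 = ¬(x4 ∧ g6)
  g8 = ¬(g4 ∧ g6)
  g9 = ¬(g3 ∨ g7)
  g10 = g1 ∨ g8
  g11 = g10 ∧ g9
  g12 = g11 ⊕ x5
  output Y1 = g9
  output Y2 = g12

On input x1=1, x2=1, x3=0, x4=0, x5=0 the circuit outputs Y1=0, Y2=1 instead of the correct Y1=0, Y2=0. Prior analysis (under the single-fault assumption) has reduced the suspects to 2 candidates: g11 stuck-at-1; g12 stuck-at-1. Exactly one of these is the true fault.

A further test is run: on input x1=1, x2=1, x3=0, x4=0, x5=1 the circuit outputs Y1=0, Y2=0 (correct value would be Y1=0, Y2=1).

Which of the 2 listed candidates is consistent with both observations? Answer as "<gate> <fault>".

g11 stuck-at-1

Evaluate each candidate on input x1=1, x2=1, x3=0, x4=0, x5=1:
  g11 stuck-at-1: g1=1, g2=0, g3=0, g4=0, g5=0, g6=1, g7=1, g8=1, g9=0, g10=1, g11=1 [stuck-at-1], g12=0 → Y1=0, Y2=0 — matches
  g12 stuck-at-1: g1=1, g2=0, g3=0, g4=0, g5=0, g6=1, g7=1, g8=1, g9=0, g10=1, g11=0, g12=1 [stuck-at-1] → Y1=0, Y2=1 — eliminated
Only g11 stuck-at-1 reproduces the observed Y1=0, Y2=0.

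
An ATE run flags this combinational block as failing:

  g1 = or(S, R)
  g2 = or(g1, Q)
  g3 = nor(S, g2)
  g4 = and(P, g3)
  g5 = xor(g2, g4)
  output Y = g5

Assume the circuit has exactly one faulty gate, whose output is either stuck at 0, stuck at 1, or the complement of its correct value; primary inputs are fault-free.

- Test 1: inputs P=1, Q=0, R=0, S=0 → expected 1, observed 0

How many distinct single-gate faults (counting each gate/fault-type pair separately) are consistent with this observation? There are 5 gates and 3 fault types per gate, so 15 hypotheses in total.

Fault-free: g1=0, g2=0, g3=1, g4=1, g5=1 → 1. Observed 0.
  g1: none of the 3 fault types match ✗
  g2: none of the 3 fault types match ✗
  g3: stuck-at-0, inverted output ✓; others ✗
  g4: stuck-at-0, inverted output ✓; others ✗
  g5: stuck-at-0, inverted output ✓; others ✗
Consistent faults: {g3 stuck-at-0, g3 inverted output, g4 stuck-at-0, g4 inverted output, g5 stuck-at-0, g5 inverted output} — 6 in all.

6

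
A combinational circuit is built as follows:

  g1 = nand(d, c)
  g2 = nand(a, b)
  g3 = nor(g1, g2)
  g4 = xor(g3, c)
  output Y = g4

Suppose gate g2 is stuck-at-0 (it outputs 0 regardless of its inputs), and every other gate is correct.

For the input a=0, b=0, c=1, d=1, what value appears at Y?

0

Propagate with g2 forced: g1=0, g2=0 [stuck-at-0], g3=1, g4=0.
So Y = 0. (Without the fault it would be 1.)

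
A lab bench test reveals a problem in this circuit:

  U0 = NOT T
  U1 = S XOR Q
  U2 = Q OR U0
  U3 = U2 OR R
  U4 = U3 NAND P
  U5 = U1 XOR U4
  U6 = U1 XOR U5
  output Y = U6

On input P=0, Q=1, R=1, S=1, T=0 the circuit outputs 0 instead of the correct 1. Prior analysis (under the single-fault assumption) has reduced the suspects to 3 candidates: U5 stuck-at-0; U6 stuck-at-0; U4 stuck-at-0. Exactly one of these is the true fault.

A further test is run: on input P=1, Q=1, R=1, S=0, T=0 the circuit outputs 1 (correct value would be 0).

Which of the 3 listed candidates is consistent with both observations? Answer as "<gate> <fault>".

Evaluate each candidate on input P=1, Q=1, R=1, S=0, T=0:
  U5 stuck-at-0: U0=1, U1=1, U2=1, U3=1, U4=0, U5=0 [stuck-at-0], U6=1 → 1 — matches
  U6 stuck-at-0: U0=1, U1=1, U2=1, U3=1, U4=0, U5=1, U6=0 [stuck-at-0] → 0 — eliminated
  U4 stuck-at-0: U0=1, U1=1, U2=1, U3=1, U4=0 [stuck-at-0], U5=1, U6=0 → 0 — eliminated
Only U5 stuck-at-0 reproduces the observed 1.

U5 stuck-at-0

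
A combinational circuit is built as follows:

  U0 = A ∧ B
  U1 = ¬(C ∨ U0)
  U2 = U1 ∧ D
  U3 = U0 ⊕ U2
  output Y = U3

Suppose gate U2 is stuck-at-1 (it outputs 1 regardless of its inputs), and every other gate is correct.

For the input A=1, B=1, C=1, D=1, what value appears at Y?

Propagate with U2 forced: U0=1, U1=0, U2=1 [stuck-at-1], U3=0.
So Y = 0. (Without the fault it would be 1.)

0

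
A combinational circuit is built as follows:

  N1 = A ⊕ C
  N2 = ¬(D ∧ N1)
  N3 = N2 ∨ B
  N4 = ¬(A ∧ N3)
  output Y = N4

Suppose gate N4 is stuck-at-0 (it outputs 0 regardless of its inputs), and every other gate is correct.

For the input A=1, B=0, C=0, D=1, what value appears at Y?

Propagate with N4 forced: N1=1, N2=0, N3=0, N4=0 [stuck-at-0].
So Y = 0. (Without the fault it would be 1.)

0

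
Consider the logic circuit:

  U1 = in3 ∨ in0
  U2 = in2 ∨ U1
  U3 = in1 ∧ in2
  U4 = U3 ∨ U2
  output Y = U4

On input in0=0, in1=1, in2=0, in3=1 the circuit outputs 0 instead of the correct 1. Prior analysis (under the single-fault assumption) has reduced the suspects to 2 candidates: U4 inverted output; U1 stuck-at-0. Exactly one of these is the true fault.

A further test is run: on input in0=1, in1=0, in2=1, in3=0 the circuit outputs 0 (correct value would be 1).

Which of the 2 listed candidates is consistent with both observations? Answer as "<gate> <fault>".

U4 inverted output

Evaluate each candidate on input in0=1, in1=0, in2=1, in3=0:
  U4 inverted output: U1=1, U2=1, U3=0, U4=0 [inverted output] → 0 — matches
  U1 stuck-at-0: U1=0 [stuck-at-0], U2=1, U3=0, U4=1 → 1 — eliminated
Only U4 inverted output reproduces the observed 0.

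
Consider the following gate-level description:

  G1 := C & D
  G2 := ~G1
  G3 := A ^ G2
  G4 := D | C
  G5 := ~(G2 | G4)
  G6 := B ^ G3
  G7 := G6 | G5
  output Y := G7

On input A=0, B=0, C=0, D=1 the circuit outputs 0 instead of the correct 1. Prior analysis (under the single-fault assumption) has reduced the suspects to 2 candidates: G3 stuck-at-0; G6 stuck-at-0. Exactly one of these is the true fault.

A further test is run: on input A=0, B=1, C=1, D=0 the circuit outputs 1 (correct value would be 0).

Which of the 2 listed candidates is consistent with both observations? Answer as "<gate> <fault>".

Evaluate each candidate on input A=0, B=1, C=1, D=0:
  G3 stuck-at-0: G1=0, G2=1, G3=0 [stuck-at-0], G4=1, G5=0, G6=1, G7=1 → 1 — matches
  G6 stuck-at-0: G1=0, G2=1, G3=1, G4=1, G5=0, G6=0 [stuck-at-0], G7=0 → 0 — eliminated
Only G3 stuck-at-0 reproduces the observed 1.

G3 stuck-at-0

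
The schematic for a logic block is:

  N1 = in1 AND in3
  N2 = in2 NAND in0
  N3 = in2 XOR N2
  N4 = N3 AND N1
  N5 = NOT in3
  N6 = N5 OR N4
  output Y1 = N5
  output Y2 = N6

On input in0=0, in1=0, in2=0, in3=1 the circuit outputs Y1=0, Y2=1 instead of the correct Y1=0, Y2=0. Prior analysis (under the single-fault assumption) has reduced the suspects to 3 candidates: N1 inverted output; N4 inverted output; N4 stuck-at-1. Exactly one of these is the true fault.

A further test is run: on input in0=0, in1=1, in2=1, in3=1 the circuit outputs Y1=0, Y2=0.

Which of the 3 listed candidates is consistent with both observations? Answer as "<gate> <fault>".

N1 inverted output

Evaluate each candidate on input in0=0, in1=1, in2=1, in3=1:
  N1 inverted output: N1=0 [inverted output], N2=1, N3=0, N4=0, N5=0, N6=0 → Y1=0, Y2=0 — matches
  N4 inverted output: N1=1, N2=1, N3=0, N4=1 [inverted output], N5=0, N6=1 → Y1=0, Y2=1 — eliminated
  N4 stuck-at-1: N1=1, N2=1, N3=0, N4=1 [stuck-at-1], N5=0, N6=1 → Y1=0, Y2=1 — eliminated
Only N1 inverted output reproduces the observed Y1=0, Y2=0.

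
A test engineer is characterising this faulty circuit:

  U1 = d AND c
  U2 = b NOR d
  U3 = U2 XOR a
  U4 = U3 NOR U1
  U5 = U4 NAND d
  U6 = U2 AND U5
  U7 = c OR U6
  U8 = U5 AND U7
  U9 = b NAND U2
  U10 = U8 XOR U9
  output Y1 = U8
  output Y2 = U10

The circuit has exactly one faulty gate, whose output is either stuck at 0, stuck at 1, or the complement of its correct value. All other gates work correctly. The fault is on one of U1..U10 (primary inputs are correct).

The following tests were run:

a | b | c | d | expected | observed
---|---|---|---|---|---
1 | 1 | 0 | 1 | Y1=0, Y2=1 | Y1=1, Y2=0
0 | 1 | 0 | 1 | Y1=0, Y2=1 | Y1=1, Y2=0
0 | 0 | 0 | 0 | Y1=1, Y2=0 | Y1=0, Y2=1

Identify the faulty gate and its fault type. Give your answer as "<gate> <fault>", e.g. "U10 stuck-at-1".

U8 inverted output

Fault-free values for test 1 (a=1, b=1, c=0, d=1): U1=0, U2=0, U3=1, U4=0, U5=1, U6=0, U7=0, U8=0, U9=1, U10=1, giving Y1=0, Y2=1. Observed Y1=1, Y2=0.
Test 1: faults giving observed Y1=1, Y2=0 are {U6 stuck-at-1, U6 inverted output, U7 stuck-at-1, U7 inverted output, U8 stuck-at-1, U8 inverted output}.
Test 2 (a=0, b=1, c=0, d=1): fault-free U1=0, U2=0, U3=0, U4=1, U5=0, U6=0, U7=0, U8=0, U9=1, U10=1 → Y1=0, Y2=1; observed Y1=1, Y2=0. Eliminates U6 stuck-at-1, U6 inverted output, U7 stuck-at-1, U7 inverted output.
Test 3 (a=0, b=0, c=0, d=0): fault-free U1=0, U2=1, U3=1, U4=0, U5=1, U6=1, U7=1, U8=1, U9=1, U10=0 → Y1=1, Y2=0; observed Y1=0, Y2=1. Eliminates U8 stuck-at-1.
Only U8 inverted output is consistent with every test.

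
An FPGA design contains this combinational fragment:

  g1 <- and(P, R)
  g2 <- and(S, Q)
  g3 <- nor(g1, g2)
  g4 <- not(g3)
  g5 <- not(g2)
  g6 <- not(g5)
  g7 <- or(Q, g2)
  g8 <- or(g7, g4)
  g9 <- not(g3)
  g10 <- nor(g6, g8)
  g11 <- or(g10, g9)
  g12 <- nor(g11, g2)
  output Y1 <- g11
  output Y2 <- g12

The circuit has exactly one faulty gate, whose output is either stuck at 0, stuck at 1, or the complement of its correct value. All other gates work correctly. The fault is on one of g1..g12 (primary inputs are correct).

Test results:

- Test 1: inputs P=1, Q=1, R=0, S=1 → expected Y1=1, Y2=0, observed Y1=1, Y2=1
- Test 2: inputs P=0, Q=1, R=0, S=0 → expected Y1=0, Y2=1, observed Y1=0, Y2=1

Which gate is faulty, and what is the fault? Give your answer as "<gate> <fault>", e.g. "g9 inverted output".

Fault-free values for test 1 (P=1, Q=1, R=0, S=1): g1=0, g2=1, g3=0, g4=1, g5=0, g6=1, g7=1, g8=1, g9=1, g10=0, g11=1, g12=0, giving Y1=1, Y2=0. Observed Y1=1, Y2=1.
Test 1: faults giving observed Y1=1, Y2=1 are {g12 stuck-at-1, g12 inverted output}.
Test 2 (P=0, Q=1, R=0, S=0): fault-free g1=0, g2=0, g3=1, g4=0, g5=1, g6=0, g7=1, g8=1, g9=0, g10=0, g11=0, g12=1 → Y1=0, Y2=1; observed Y1=0, Y2=1. Eliminates g12 inverted output.
Only g12 stuck-at-1 is consistent with every test.

g12 stuck-at-1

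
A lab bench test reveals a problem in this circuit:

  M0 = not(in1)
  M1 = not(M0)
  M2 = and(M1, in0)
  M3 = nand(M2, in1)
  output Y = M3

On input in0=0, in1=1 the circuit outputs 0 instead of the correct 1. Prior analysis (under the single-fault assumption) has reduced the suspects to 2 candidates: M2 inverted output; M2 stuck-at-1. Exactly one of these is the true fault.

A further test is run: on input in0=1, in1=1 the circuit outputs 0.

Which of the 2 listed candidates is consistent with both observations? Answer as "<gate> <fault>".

M2 stuck-at-1

Evaluate each candidate on input in0=1, in1=1:
  M2 inverted output: M0=0, M1=1, M2=0 [inverted output], M3=1 → 1 — eliminated
  M2 stuck-at-1: M0=0, M1=1, M2=1 [stuck-at-1], M3=0 → 0 — matches
Only M2 stuck-at-1 reproduces the observed 0.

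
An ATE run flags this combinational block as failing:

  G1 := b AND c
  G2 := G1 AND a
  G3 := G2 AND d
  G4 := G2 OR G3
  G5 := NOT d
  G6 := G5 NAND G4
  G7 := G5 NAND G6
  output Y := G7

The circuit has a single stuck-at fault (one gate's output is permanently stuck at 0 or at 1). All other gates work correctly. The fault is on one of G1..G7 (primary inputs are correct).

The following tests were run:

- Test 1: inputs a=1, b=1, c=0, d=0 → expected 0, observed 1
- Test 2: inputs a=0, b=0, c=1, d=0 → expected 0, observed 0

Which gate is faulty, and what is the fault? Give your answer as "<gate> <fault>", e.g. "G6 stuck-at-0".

G1 stuck-at-1

Fault-free values for test 1 (a=1, b=1, c=0, d=0): G1=0, G2=0, G3=0, G4=0, G5=1, G6=1, G7=0, giving Y=0. Observed 1.
Test 1: faults giving observed 1 are {G1 stuck-at-1, G2 stuck-at-1, G3 stuck-at-1, G4 stuck-at-1, G5 stuck-at-0, G6 stuck-at-0, G7 stuck-at-1}.
Test 2 (a=0, b=0, c=1, d=0): fault-free G1=0, G2=0, G3=0, G4=0, G5=1, G6=1, G7=0 → 0; observed 0. Eliminates G2 stuck-at-1, G3 stuck-at-1, G4 stuck-at-1, G5 stuck-at-0, G6 stuck-at-0, G7 stuck-at-1.
Only G1 stuck-at-1 is consistent with every test.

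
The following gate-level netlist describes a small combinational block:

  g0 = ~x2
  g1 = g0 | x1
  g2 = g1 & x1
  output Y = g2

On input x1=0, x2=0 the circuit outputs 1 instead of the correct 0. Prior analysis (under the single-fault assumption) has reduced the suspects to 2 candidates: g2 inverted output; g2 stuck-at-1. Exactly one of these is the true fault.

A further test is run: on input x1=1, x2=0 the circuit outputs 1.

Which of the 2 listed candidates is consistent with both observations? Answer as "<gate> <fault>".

g2 stuck-at-1

Evaluate each candidate on input x1=1, x2=0:
  g2 inverted output: g0=1, g1=1, g2=0 [inverted output] → 0 — eliminated
  g2 stuck-at-1: g0=1, g1=1, g2=1 [stuck-at-1] → 1 — matches
Only g2 stuck-at-1 reproduces the observed 1.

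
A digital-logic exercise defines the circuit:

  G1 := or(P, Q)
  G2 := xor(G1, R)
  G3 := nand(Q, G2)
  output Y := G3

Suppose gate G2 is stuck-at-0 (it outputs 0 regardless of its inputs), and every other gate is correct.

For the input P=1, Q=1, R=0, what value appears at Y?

1

Propagate with G2 forced: G1=1, G2=0 [stuck-at-0], G3=1.
So Y = 1. (Without the fault it would be 0.)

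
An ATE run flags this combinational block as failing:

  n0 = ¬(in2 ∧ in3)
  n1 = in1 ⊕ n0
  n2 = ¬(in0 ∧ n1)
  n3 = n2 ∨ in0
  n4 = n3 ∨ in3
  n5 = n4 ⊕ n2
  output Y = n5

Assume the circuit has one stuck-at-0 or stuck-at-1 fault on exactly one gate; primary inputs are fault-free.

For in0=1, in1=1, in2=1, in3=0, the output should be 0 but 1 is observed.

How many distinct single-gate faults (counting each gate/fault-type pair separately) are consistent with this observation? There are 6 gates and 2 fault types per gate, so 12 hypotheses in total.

6

Fault-free: n0=1, n1=0, n2=1, n3=1, n4=1, n5=0 → 0. Observed 1.
  n0 stuck-at-0: output 1 ✓
  n0 stuck-at-1: output 0 ✗
  n1 stuck-at-0: output 0 ✗
  n1 stuck-at-1: output 1 ✓
  n2 stuck-at-0: output 1 ✓
  n2 stuck-at-1: output 0 ✗
  n3 stuck-at-0: output 1 ✓
  n3 stuck-at-1: output 0 ✗
  n4 stuck-at-0: output 1 ✓
  n4 stuck-at-1: output 0 ✗
  n5 stuck-at-0: output 0 ✗
  n5 stuck-at-1: output 1 ✓
Consistent faults: {n0 stuck-at-0, n1 stuck-at-1, n2 stuck-at-0, n3 stuck-at-0, n4 stuck-at-0, n5 stuck-at-1} — 6 in all.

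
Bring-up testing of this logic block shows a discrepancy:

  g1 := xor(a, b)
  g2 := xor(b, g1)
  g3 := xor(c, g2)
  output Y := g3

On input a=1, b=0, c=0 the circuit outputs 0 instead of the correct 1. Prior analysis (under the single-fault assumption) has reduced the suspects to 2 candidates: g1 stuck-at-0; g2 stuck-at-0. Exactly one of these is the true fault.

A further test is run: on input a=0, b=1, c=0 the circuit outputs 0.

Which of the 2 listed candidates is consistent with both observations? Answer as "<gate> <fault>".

g2 stuck-at-0

Evaluate each candidate on input a=0, b=1, c=0:
  g1 stuck-at-0: g1=0 [stuck-at-0], g2=1, g3=1 → 1 — eliminated
  g2 stuck-at-0: g1=1, g2=0 [stuck-at-0], g3=0 → 0 — matches
Only g2 stuck-at-0 reproduces the observed 0.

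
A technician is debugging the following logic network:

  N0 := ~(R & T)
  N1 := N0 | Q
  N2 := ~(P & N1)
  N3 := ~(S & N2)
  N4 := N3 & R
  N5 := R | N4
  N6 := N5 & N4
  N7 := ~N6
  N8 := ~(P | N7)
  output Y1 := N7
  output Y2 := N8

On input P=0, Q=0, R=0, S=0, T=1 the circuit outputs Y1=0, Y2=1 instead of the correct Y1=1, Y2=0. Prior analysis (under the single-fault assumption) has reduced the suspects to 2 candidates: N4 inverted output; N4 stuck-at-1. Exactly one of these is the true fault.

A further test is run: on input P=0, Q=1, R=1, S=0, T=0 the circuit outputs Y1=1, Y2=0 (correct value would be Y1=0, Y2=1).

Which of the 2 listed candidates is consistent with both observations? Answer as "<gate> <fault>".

N4 inverted output

Evaluate each candidate on input P=0, Q=1, R=1, S=0, T=0:
  N4 inverted output: N0=1, N1=1, N2=1, N3=1, N4=0 [inverted output], N5=1, N6=0, N7=1, N8=0 → Y1=1, Y2=0 — matches
  N4 stuck-at-1: N0=1, N1=1, N2=1, N3=1, N4=1 [stuck-at-1], N5=1, N6=1, N7=0, N8=1 → Y1=0, Y2=1 — eliminated
Only N4 inverted output reproduces the observed Y1=1, Y2=0.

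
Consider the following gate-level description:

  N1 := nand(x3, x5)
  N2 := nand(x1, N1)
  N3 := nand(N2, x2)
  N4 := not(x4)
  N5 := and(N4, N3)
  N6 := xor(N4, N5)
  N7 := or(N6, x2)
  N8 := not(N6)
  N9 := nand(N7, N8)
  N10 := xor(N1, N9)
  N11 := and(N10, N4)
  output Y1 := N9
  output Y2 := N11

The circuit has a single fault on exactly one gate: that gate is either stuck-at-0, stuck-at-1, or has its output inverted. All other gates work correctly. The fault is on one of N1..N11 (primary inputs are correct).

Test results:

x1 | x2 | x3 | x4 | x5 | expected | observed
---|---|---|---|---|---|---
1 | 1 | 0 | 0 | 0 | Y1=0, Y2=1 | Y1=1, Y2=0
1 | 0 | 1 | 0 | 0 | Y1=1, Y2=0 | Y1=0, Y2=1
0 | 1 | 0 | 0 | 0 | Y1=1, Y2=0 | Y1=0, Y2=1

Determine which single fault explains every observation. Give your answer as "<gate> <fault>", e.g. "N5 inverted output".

Fault-free values for test 1 (x1=1, x2=1, x3=0, x4=0, x5=0): N1=1, N2=0, N3=1, N4=1, N5=1, N6=0, N7=1, N8=1, N9=0, N10=1, N11=1, giving Y1=0, Y2=1. Observed Y1=1, Y2=0.
Test 1: faults giving observed Y1=1, Y2=0 are {N2 stuck-at-1, N2 inverted output, N3 stuck-at-0, N3 inverted output, N5 stuck-at-0, N5 inverted output, N6 stuck-at-1, N6 inverted output, N7 stuck-at-0, N7 inverted output, N8 stuck-at-0, N8 inverted output, N9 stuck-at-1, N9 inverted output}.
Test 2 (x1=1, x2=0, x3=1, x4=0, x5=0): fault-free N1=1, N2=0, N3=1, N4=1, N5=1, N6=0, N7=0, N8=1, N9=1, N10=0, N11=0 → Y1=1, Y2=0; observed Y1=0, Y2=1. Eliminates N2 stuck-at-1, N2 inverted output, N3 stuck-at-0, N3 inverted output, N5 stuck-at-0, N5 inverted output, N6 stuck-at-1, N6 inverted output, N7 stuck-at-0, N8 stuck-at-0, N8 inverted output, N9 stuck-at-1.
Test 3 (x1=0, x2=1, x3=0, x4=0, x5=0): fault-free N1=1, N2=1, N3=0, N4=1, N5=0, N6=1, N7=1, N8=0, N9=1, N10=0, N11=0 → Y1=1, Y2=0; observed Y1=0, Y2=1. Eliminates N7 inverted output.
Only N9 inverted output is consistent with every test.

N9 inverted output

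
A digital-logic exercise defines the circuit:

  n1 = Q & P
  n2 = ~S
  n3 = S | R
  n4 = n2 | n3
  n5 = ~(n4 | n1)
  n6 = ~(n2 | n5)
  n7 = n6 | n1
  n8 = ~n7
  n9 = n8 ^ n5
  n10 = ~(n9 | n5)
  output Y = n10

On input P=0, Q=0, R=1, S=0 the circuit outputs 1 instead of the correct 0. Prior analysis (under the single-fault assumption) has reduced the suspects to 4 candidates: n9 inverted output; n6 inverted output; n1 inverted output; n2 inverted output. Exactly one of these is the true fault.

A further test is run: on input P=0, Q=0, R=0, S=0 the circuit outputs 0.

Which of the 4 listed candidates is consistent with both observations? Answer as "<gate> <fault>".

Evaluate each candidate on input P=0, Q=0, R=0, S=0:
  n9 inverted output: n1=0, n2=1, n3=0, n4=1, n5=0, n6=0, n7=0, n8=1, n9=0 [inverted output], n10=1 → 1 — eliminated
  n6 inverted output: n1=0, n2=1, n3=0, n4=1, n5=0, n6=1 [inverted output], n7=1, n8=0, n9=0, n10=1 → 1 — eliminated
  n1 inverted output: n1=1 [inverted output], n2=1, n3=0, n4=1, n5=0, n6=0, n7=1, n8=0, n9=0, n10=1 → 1 — eliminated
  n2 inverted output: n1=0, n2=0 [inverted output], n3=0, n4=0, n5=1, n6=0, n7=0, n8=1, n9=0, n10=0 → 0 — matches
Only n2 inverted output reproduces the observed 0.

n2 inverted output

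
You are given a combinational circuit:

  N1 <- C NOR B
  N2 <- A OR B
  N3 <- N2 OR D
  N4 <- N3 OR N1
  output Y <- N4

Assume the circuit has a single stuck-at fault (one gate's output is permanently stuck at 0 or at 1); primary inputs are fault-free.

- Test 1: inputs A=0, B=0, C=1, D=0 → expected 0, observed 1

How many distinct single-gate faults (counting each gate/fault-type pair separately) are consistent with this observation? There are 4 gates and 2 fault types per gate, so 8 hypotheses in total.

4

Fault-free: N1=0, N2=0, N3=0, N4=0 → 0. Observed 1.
  N1 stuck-at-0: output 0 ✗
  N1 stuck-at-1: output 1 ✓
  N2 stuck-at-0: output 0 ✗
  N2 stuck-at-1: output 1 ✓
  N3 stuck-at-0: output 0 ✗
  N3 stuck-at-1: output 1 ✓
  N4 stuck-at-0: output 0 ✗
  N4 stuck-at-1: output 1 ✓
Consistent faults: {N1 stuck-at-1, N2 stuck-at-1, N3 stuck-at-1, N4 stuck-at-1} — 4 in all.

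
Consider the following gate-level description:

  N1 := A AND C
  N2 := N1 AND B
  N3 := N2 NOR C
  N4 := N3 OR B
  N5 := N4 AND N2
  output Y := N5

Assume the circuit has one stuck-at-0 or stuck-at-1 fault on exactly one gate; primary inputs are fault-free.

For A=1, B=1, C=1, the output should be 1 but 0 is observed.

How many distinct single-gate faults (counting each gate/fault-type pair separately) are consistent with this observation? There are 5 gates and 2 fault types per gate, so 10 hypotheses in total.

4

Fault-free: N1=1, N2=1, N3=0, N4=1, N5=1 → 1. Observed 0.
  N1 stuck-at-0: output 0 ✓
  N1 stuck-at-1: output 1 ✗
  N2 stuck-at-0: output 0 ✓
  N2 stuck-at-1: output 1 ✗
  N3 stuck-at-0: output 1 ✗
  N3 stuck-at-1: output 1 ✗
  N4 stuck-at-0: output 0 ✓
  N4 stuck-at-1: output 1 ✗
  N5 stuck-at-0: output 0 ✓
  N5 stuck-at-1: output 1 ✗
Consistent faults: {N1 stuck-at-0, N2 stuck-at-0, N4 stuck-at-0, N5 stuck-at-0} — 4 in all.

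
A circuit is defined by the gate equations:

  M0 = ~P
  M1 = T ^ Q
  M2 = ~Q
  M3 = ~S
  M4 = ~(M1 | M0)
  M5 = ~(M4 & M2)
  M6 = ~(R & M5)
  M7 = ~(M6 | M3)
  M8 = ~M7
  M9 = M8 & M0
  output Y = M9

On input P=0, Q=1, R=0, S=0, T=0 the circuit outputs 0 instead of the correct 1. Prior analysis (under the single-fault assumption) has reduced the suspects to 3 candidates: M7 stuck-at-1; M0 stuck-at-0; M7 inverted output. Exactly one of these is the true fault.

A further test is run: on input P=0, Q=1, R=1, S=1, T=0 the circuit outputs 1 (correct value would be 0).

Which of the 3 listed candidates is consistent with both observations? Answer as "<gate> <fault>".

Evaluate each candidate on input P=0, Q=1, R=1, S=1, T=0:
  M7 stuck-at-1: M0=1, M1=1, M2=0, M3=0, M4=0, M5=1, M6=0, M7=1 [stuck-at-1], M8=0, M9=0 → 0 — eliminated
  M0 stuck-at-0: M0=0 [stuck-at-0], M1=1, M2=0, M3=0, M4=0, M5=1, M6=0, M7=1, M8=0, M9=0 → 0 — eliminated
  M7 inverted output: M0=1, M1=1, M2=0, M3=0, M4=0, M5=1, M6=0, M7=0 [inverted output], M8=1, M9=1 → 1 — matches
Only M7 inverted output reproduces the observed 1.

M7 inverted output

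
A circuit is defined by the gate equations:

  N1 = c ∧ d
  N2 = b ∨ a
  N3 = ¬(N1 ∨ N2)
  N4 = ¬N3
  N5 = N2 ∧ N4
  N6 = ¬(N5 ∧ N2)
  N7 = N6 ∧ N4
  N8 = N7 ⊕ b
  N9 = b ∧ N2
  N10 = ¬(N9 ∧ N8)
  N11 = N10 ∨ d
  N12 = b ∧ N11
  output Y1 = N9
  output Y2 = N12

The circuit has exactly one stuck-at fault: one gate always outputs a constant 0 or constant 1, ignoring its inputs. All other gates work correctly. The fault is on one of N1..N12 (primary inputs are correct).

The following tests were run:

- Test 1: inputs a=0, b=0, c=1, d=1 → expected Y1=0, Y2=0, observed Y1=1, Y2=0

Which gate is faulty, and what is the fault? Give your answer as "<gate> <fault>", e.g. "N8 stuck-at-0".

Fault-free values for test 1 (a=0, b=0, c=1, d=1): N1=1, N2=0, N3=0, N4=1, N5=0, N6=1, N7=1, N8=1, N9=0, N10=1, N11=1, N12=0, giving Y1=0, Y2=0. Observed Y1=1, Y2=0.
Test 1: faults giving observed Y1=1, Y2=0 are {N9 stuck-at-1}.
Only N9 stuck-at-1 is consistent with every test.

N9 stuck-at-1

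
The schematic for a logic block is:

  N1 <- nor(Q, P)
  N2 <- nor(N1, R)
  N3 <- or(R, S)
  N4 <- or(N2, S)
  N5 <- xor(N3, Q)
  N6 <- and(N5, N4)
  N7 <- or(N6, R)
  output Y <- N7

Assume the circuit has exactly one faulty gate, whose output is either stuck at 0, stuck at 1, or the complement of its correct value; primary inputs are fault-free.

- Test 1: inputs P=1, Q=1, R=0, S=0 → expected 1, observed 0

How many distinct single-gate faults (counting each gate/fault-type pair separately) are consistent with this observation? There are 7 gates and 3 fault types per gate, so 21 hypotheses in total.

14

Fault-free: N1=0, N2=1, N3=0, N4=1, N5=1, N6=1, N7=1 → 1. Observed 0.
  N1: stuck-at-1, inverted output ✓; others ✗
  N2: stuck-at-0, inverted output ✓; others ✗
  N3: stuck-at-1, inverted output ✓; others ✗
  N4: stuck-at-0, inverted output ✓; others ✗
  N5: stuck-at-0, inverted output ✓; others ✗
  N6: stuck-at-0, inverted output ✓; others ✗
  N7: stuck-at-0, inverted output ✓; others ✗
Consistent faults: {N1 stuck-at-1, N1 inverted output, N2 stuck-at-0, N2 inverted output, N3 stuck-at-1, N3 inverted output, N4 stuck-at-0, N4 inverted output, N5 stuck-at-0, N5 inverted output, N6 stuck-at-0, N6 inverted output, N7 stuck-at-0, N7 inverted output} — 14 in all.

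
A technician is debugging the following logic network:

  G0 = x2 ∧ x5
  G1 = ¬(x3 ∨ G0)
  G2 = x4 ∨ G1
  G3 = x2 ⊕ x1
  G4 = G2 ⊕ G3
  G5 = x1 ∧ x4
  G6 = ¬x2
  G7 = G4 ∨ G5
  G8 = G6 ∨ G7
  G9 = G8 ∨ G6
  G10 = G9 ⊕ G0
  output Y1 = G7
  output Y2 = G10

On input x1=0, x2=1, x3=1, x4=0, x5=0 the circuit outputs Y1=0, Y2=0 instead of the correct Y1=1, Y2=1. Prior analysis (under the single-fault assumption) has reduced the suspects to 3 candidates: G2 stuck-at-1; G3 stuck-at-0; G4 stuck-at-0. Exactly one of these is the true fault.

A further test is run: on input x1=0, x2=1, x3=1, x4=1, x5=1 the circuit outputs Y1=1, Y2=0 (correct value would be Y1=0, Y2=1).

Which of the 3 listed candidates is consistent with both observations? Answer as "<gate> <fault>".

Evaluate each candidate on input x1=0, x2=1, x3=1, x4=1, x5=1:
  G2 stuck-at-1: G0=1, G1=0, G2=1 [stuck-at-1], G3=1, G4=0, G5=0, G6=0, G7=0, G8=0, G9=0, G10=1 → Y1=0, Y2=1 — eliminated
  G3 stuck-at-0: G0=1, G1=0, G2=1, G3=0 [stuck-at-0], G4=1, G5=0, G6=0, G7=1, G8=1, G9=1, G10=0 → Y1=1, Y2=0 — matches
  G4 stuck-at-0: G0=1, G1=0, G2=1, G3=1, G4=0 [stuck-at-0], G5=0, G6=0, G7=0, G8=0, G9=0, G10=1 → Y1=0, Y2=1 — eliminated
Only G3 stuck-at-0 reproduces the observed Y1=1, Y2=0.

G3 stuck-at-0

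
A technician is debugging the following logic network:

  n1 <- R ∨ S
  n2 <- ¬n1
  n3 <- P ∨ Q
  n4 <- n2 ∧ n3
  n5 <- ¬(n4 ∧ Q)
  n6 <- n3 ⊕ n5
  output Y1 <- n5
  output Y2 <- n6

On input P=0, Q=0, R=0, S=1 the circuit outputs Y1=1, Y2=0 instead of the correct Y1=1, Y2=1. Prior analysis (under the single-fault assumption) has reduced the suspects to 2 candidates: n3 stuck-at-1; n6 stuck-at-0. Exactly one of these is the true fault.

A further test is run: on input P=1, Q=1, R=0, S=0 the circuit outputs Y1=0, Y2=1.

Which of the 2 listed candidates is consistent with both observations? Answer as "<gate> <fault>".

Evaluate each candidate on input P=1, Q=1, R=0, S=0:
  n3 stuck-at-1: n1=0, n2=1, n3=1 [stuck-at-1], n4=1, n5=0, n6=1 → Y1=0, Y2=1 — matches
  n6 stuck-at-0: n1=0, n2=1, n3=1, n4=1, n5=0, n6=0 [stuck-at-0] → Y1=0, Y2=0 — eliminated
Only n3 stuck-at-1 reproduces the observed Y1=0, Y2=1.

n3 stuck-at-1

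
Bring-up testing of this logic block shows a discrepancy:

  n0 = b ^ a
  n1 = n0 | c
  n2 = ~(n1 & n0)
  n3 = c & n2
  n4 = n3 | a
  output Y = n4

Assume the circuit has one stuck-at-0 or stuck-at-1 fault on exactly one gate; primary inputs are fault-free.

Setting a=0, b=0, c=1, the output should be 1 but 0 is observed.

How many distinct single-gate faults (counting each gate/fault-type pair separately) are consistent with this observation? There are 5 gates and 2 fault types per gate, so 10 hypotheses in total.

4

Fault-free: n0=0, n1=1, n2=1, n3=1, n4=1 → 1. Observed 0.
  n0 stuck-at-0: output 1 ✗
  n0 stuck-at-1: output 0 ✓
  n1 stuck-at-0: output 1 ✗
  n1 stuck-at-1: output 1 ✗
  n2 stuck-at-0: output 0 ✓
  n2 stuck-at-1: output 1 ✗
  n3 stuck-at-0: output 0 ✓
  n3 stuck-at-1: output 1 ✗
  n4 stuck-at-0: output 0 ✓
  n4 stuck-at-1: output 1 ✗
Consistent faults: {n0 stuck-at-1, n2 stuck-at-0, n3 stuck-at-0, n4 stuck-at-0} — 4 in all.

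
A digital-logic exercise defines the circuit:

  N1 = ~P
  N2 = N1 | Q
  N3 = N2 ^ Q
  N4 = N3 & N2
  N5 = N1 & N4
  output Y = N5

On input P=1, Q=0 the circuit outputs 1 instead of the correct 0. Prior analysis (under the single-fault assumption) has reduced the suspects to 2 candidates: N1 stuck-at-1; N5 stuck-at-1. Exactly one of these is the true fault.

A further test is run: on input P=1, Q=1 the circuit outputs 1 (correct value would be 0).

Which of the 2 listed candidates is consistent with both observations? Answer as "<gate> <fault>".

N5 stuck-at-1

Evaluate each candidate on input P=1, Q=1:
  N1 stuck-at-1: N1=1 [stuck-at-1], N2=1, N3=0, N4=0, N5=0 → 0 — eliminated
  N5 stuck-at-1: N1=0, N2=1, N3=0, N4=0, N5=1 [stuck-at-1] → 1 — matches
Only N5 stuck-at-1 reproduces the observed 1.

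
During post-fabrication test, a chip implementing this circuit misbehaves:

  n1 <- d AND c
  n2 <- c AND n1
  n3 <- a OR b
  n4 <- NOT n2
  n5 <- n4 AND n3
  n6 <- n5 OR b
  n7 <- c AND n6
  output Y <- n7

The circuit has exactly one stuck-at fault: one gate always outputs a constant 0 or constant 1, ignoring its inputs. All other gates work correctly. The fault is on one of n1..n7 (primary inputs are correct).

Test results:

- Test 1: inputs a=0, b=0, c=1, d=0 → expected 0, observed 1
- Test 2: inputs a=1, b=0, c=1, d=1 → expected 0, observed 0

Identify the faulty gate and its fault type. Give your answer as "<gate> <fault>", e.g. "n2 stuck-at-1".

Fault-free values for test 1 (a=0, b=0, c=1, d=0): n1=0, n2=0, n3=0, n4=1, n5=0, n6=0, n7=0, giving Y=0. Observed 1.
Test 1: faults giving observed 1 are {n3 stuck-at-1, n5 stuck-at-1, n6 stuck-at-1, n7 stuck-at-1}.
Test 2 (a=1, b=0, c=1, d=1): fault-free n1=1, n2=1, n3=1, n4=0, n5=0, n6=0, n7=0 → 0; observed 0. Eliminates n5 stuck-at-1, n6 stuck-at-1, n7 stuck-at-1.
Only n3 stuck-at-1 is consistent with every test.

n3 stuck-at-1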